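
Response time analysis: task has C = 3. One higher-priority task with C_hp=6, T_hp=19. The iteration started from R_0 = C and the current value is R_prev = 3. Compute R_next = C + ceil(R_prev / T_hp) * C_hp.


R_next = C + ceil(R_prev / T_hp) * C_hp
ceil(3 / 19) = ceil(0.1579) = 1
Interference = 1 * 6 = 6
R_next = 3 + 6 = 9

9


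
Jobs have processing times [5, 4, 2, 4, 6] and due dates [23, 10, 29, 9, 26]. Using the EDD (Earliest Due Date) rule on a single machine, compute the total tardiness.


Sort by due date (EDD order): [(4, 9), (4, 10), (5, 23), (6, 26), (2, 29)]
Compute completion times and tardiness:
  Job 1: p=4, d=9, C=4, tardiness=max(0,4-9)=0
  Job 2: p=4, d=10, C=8, tardiness=max(0,8-10)=0
  Job 3: p=5, d=23, C=13, tardiness=max(0,13-23)=0
  Job 4: p=6, d=26, C=19, tardiness=max(0,19-26)=0
  Job 5: p=2, d=29, C=21, tardiness=max(0,21-29)=0
Total tardiness = 0

0


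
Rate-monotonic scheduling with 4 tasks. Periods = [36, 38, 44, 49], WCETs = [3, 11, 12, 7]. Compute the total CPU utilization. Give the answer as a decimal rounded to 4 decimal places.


Compute individual utilizations (exact fractions):
  Task 1: C/T = 3/36 = 1/12 (approx. 0.0833)
  Task 2: C/T = 11/38 (approx. 0.2895)
  Task 3: C/T = 12/44 = 3/11 (approx. 0.2727)
  Task 4: C/T = 7/49 = 1/7 (approx. 0.1429)
Total utilization U = 1/12 + 11/38 + 3/11 + 1/7 = 13841/17556
Rounded to 4 decimal places: U = 0.7884
RM (Liu & Layland) bound for 4 tasks = 0.756828; compare with U = 13841/17556 (approx. 0.788391)
bound < U <= 1, so the RM sufficient condition is not met (inconclusive; an exact test such as response-time analysis is needed).

0.7884


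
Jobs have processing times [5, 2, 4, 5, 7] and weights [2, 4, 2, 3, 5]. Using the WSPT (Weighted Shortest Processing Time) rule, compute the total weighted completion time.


Compute p/w ratios and sort ascending (WSPT): [(2, 4), (7, 5), (5, 3), (4, 2), (5, 2)]
Compute weighted completion times:
  Job (p=2,w=4): C=2, w*C=4*2=8
  Job (p=7,w=5): C=9, w*C=5*9=45
  Job (p=5,w=3): C=14, w*C=3*14=42
  Job (p=4,w=2): C=18, w*C=2*18=36
  Job (p=5,w=2): C=23, w*C=2*23=46
Total weighted completion time = 177

177


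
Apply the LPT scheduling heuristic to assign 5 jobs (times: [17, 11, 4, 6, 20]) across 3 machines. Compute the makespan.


Sort jobs in decreasing order (LPT): [20, 17, 11, 6, 4]
Assign each job to the least loaded machine:
  Machine 1: jobs [20], load = 20
  Machine 2: jobs [17, 4], load = 21
  Machine 3: jobs [11, 6], load = 17
Makespan = max load = 21

21


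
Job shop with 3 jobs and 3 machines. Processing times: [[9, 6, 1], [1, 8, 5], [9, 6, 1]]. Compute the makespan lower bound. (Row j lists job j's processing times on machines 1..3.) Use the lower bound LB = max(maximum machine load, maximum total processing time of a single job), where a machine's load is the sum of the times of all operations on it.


Machine loads:
  Machine 1: 9 + 1 + 9 = 19
  Machine 2: 6 + 8 + 6 = 20
  Machine 3: 1 + 5 + 1 = 7
Max machine load = 20
Job totals:
  Job 1: 16
  Job 2: 14
  Job 3: 16
Max job total = 16
Lower bound = max(20, 16) = 20

20


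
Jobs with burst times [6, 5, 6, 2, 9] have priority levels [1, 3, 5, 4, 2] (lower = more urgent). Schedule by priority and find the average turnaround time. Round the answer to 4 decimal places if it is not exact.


Sort by priority (ascending = highest first):
Order: [(1, 6), (2, 9), (3, 5), (4, 2), (5, 6)]
Completion times:
  Priority 1, burst=6, C=6
  Priority 2, burst=9, C=15
  Priority 3, burst=5, C=20
  Priority 4, burst=2, C=22
  Priority 5, burst=6, C=28
Average turnaround = 91/5 = 18.2

18.2


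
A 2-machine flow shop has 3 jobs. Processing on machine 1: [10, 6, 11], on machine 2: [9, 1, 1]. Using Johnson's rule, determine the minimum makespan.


Apply Johnson's rule:
  Group 1 (a <= b): []
  Group 2 (a > b): [(1, 10, 9), (2, 6, 1), (3, 11, 1)]
Optimal job order: [1, 2, 3]
Schedule:
  Job 1: M1 done at 10, M2 done at 19
  Job 2: M1 done at 16, M2 done at 20
  Job 3: M1 done at 27, M2 done at 28
Makespan = 28

28


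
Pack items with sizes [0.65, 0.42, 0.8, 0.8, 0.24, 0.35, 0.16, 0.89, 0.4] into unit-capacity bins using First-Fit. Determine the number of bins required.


Place items sequentially using First-Fit:
  Item 0.65 -> new Bin 1
  Item 0.42 -> new Bin 2
  Item 0.8 -> new Bin 3
  Item 0.8 -> new Bin 4
  Item 0.24 -> Bin 1 (now 0.89)
  Item 0.35 -> Bin 2 (now 0.77)
  Item 0.16 -> Bin 2 (now 0.93)
  Item 0.89 -> new Bin 5
  Item 0.4 -> new Bin 6
Total bins used = 6

6


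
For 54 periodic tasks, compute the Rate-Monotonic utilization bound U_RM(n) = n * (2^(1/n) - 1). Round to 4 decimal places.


Compute 2^(1/54) = 1.0129187947
Subtract 1: 1.0129187947 - 1 = 0.0129187947
Multiply by n: 54 * 0.0129187947 = 0.6976149138
Round to 4 dp: 0.6976

0.6976


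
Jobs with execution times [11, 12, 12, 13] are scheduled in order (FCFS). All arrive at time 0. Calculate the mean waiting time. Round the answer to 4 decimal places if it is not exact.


FCFS order (as given): [11, 12, 12, 13]
Waiting times:
  Job 1: wait = 0
  Job 2: wait = 11
  Job 3: wait = 23
  Job 4: wait = 35
Sum of waiting times = 69
Average waiting time = 69/4 = 17.25

17.25


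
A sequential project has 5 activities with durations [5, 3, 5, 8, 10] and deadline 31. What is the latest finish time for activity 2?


LF(activity 2) = deadline - sum of successor durations
Successors: activities 3 through 5 with durations [5, 8, 10]
Sum of successor durations = 23
LF = 31 - 23 = 8

8


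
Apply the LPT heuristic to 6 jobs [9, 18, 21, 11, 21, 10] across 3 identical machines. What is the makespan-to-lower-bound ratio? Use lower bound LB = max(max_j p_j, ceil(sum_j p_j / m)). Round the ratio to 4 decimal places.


LPT order: [21, 21, 18, 11, 10, 9]
Machine loads after assignment: [31, 30, 29]
LPT makespan = 31
Lower bound = max(max_job, ceil(total/3)) = max(21, 30) = 30
Ratio = 31 / 30 = 1.0333

1.0333


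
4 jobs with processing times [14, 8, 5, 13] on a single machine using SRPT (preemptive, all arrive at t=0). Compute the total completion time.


Since all jobs arrive at t=0, SRPT equals SPT ordering.
SPT order: [5, 8, 13, 14]
Completion times:
  Job 1: p=5, C=5
  Job 2: p=8, C=13
  Job 3: p=13, C=26
  Job 4: p=14, C=40
Total completion time = 5 + 13 + 26 + 40 = 84

84


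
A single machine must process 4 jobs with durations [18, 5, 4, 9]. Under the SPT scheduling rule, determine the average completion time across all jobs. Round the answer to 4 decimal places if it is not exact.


Sort jobs by processing time (SPT order): [4, 5, 9, 18]
Compute completion times sequentially:
  Job 1: processing = 4, completes at 4
  Job 2: processing = 5, completes at 9
  Job 3: processing = 9, completes at 18
  Job 4: processing = 18, completes at 36
Sum of completion times = 67
Average completion time = 67/4 = 16.75

16.75


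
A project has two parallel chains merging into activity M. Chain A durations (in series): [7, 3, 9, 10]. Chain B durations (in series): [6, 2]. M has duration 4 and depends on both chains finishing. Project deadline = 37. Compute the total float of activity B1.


Forward pass: ES(B1) = sum of predecessors on chain B = 0
EF = ES + duration = 0 + 6 = 6
Backward pass: LF(M) = deadline = 37; LS(M) = 37 - 4 = 33
LF(B1) = LS(M) - sum(successors on chain B) = 33 - 2 = 31
LS = LF - duration = 31 - 6 = 25
Total float = LS - ES = 25 - 0 = 25

25


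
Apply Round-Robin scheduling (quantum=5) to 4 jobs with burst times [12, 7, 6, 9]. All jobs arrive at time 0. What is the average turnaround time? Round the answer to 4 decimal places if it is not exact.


Time quantum = 5
Execution trace:
  J1 runs 5 units, time = 5
  J2 runs 5 units, time = 10
  J3 runs 5 units, time = 15
  J4 runs 5 units, time = 20
  J1 runs 5 units, time = 25
  J2 runs 2 units, time = 27
  J3 runs 1 units, time = 28
  J4 runs 4 units, time = 32
  J1 runs 2 units, time = 34
Finish times: [34, 27, 28, 32]
Average turnaround = 121/4 = 30.25

30.25


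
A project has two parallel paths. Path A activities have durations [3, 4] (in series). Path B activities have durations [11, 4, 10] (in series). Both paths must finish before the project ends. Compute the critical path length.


Path A total = 3 + 4 = 7
Path B total = 11 + 4 + 10 = 25
Critical path = longest path = max(7, 25) = 25

25


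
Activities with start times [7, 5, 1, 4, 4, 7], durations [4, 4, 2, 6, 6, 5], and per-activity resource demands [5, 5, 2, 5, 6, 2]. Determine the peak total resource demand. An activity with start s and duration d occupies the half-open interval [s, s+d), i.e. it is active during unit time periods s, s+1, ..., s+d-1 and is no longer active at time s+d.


Each activity i is active on [start_i, start_i + duration_i).
Compute total resource usage per time slot:
  t=0: active resources = [], total = 0
  t=1: active resources = [2], total = 2
  t=2: active resources = [2], total = 2
  t=3: active resources = [], total = 0
  t=4: active resources = [5, 6], total = 11
  t=5: active resources = [5, 5, 6], total = 16
  t=6: active resources = [5, 5, 6], total = 16
  t=7: active resources = [5, 5, 5, 6, 2], total = 23
  t=8: active resources = [5, 5, 5, 6, 2], total = 23
  t=9: active resources = [5, 5, 6, 2], total = 18
  t=10: active resources = [5, 2], total = 7
  t=11: active resources = [2], total = 2
Peak resource demand = 23

23


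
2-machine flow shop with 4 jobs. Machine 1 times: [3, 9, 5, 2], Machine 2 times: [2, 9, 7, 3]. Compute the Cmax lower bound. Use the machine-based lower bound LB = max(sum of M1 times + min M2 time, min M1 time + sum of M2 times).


LB1 = sum(M1 times) + min(M2 times) = 19 + 2 = 21
LB2 = min(M1 times) + sum(M2 times) = 2 + 21 = 23
Lower bound = max(LB1, LB2) = max(21, 23) = 23

23


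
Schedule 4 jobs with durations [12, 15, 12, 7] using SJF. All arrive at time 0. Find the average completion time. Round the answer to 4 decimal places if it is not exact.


SJF order (ascending): [7, 12, 12, 15]
Completion times:
  Job 1: burst=7, C=7
  Job 2: burst=12, C=19
  Job 3: burst=12, C=31
  Job 4: burst=15, C=46
Average completion = 103/4 = 25.75

25.75


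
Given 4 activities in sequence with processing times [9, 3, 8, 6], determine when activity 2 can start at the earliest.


Activity 2 starts after activities 1 through 1 complete.
Predecessor durations: [9]
ES = 9 = 9

9


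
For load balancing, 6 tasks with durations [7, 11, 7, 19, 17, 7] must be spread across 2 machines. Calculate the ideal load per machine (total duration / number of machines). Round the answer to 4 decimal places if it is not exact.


Total processing time = 7 + 11 + 7 + 19 + 17 + 7 = 68
Number of machines = 2
Ideal balanced load = 68 / 2 = 34.0

34.0


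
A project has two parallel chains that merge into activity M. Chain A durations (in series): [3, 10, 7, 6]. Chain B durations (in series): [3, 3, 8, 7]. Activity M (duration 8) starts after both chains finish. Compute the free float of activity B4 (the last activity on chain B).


ES(B4) = sum of predecessors on chain B = 14
EF(B4) = ES + duration = 14 + 7 = 21
Successor of B4 is M. ES(M) = max(sum(A), sum(B)) = max(26, 21) = 26
Free float = ES(successor) - EF(current) = 26 - 21 = 5

5


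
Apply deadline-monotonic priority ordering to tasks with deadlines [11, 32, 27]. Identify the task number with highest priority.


Sort tasks by relative deadline (ascending):
  Task 1: deadline = 11
  Task 3: deadline = 27
  Task 2: deadline = 32
Priority order (highest first): [1, 3, 2]
Highest priority task = 1

1


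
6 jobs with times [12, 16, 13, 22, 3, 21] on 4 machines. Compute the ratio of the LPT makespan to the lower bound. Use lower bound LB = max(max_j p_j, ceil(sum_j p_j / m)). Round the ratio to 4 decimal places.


LPT order: [22, 21, 16, 13, 12, 3]
Machine loads after assignment: [22, 21, 19, 25]
LPT makespan = 25
Lower bound = max(max_job, ceil(total/4)) = max(22, 22) = 22
Ratio = 25 / 22 = 1.1364

1.1364


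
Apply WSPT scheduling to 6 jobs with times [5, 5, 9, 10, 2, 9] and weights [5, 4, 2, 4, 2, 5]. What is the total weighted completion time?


Compute p/w ratios and sort ascending (WSPT): [(5, 5), (2, 2), (5, 4), (9, 5), (10, 4), (9, 2)]
Compute weighted completion times:
  Job (p=5,w=5): C=5, w*C=5*5=25
  Job (p=2,w=2): C=7, w*C=2*7=14
  Job (p=5,w=4): C=12, w*C=4*12=48
  Job (p=9,w=5): C=21, w*C=5*21=105
  Job (p=10,w=4): C=31, w*C=4*31=124
  Job (p=9,w=2): C=40, w*C=2*40=80
Total weighted completion time = 396

396


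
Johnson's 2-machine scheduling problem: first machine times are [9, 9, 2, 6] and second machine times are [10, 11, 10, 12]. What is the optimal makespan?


Apply Johnson's rule:
  Group 1 (a <= b): [(3, 2, 10), (4, 6, 12), (1, 9, 10), (2, 9, 11)]
  Group 2 (a > b): []
Optimal job order: [3, 4, 1, 2]
Schedule:
  Job 3: M1 done at 2, M2 done at 12
  Job 4: M1 done at 8, M2 done at 24
  Job 1: M1 done at 17, M2 done at 34
  Job 2: M1 done at 26, M2 done at 45
Makespan = 45

45


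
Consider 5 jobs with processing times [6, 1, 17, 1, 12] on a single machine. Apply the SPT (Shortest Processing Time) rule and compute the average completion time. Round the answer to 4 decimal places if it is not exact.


Sort jobs by processing time (SPT order): [1, 1, 6, 12, 17]
Compute completion times sequentially:
  Job 1: processing = 1, completes at 1
  Job 2: processing = 1, completes at 2
  Job 3: processing = 6, completes at 8
  Job 4: processing = 12, completes at 20
  Job 5: processing = 17, completes at 37
Sum of completion times = 68
Average completion time = 68/5 = 13.6

13.6


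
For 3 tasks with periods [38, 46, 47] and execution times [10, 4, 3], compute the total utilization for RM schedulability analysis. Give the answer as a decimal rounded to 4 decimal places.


Compute individual utilizations (exact fractions):
  Task 1: C/T = 10/38 = 5/19 (approx. 0.2632)
  Task 2: C/T = 4/46 = 2/23 (approx. 0.087)
  Task 3: C/T = 3/47 (approx. 0.0638)
Total utilization U = 5/19 + 2/23 + 3/47 = 8502/20539
Rounded to 4 decimal places: U = 0.4139
RM (Liu & Layland) bound for 3 tasks = 0.779763; compare with U = 8502/20539 (approx. 0.413944)
U <= bound, so schedulable by RM sufficient condition.

0.4139


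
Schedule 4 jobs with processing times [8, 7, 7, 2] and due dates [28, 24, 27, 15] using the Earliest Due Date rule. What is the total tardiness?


Sort by due date (EDD order): [(2, 15), (7, 24), (7, 27), (8, 28)]
Compute completion times and tardiness:
  Job 1: p=2, d=15, C=2, tardiness=max(0,2-15)=0
  Job 2: p=7, d=24, C=9, tardiness=max(0,9-24)=0
  Job 3: p=7, d=27, C=16, tardiness=max(0,16-27)=0
  Job 4: p=8, d=28, C=24, tardiness=max(0,24-28)=0
Total tardiness = 0

0


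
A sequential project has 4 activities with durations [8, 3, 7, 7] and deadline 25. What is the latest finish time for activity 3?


LF(activity 3) = deadline - sum of successor durations
Successors: activities 4 through 4 with durations [7]
Sum of successor durations = 7
LF = 25 - 7 = 18

18


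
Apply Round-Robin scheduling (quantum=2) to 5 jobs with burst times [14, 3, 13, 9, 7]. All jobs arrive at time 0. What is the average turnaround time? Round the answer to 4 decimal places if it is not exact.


Time quantum = 2
Execution trace:
  J1 runs 2 units, time = 2
  J2 runs 2 units, time = 4
  J3 runs 2 units, time = 6
  J4 runs 2 units, time = 8
  J5 runs 2 units, time = 10
  J1 runs 2 units, time = 12
  J2 runs 1 units, time = 13
  J3 runs 2 units, time = 15
  J4 runs 2 units, time = 17
  J5 runs 2 units, time = 19
  J1 runs 2 units, time = 21
  J3 runs 2 units, time = 23
  J4 runs 2 units, time = 25
  J5 runs 2 units, time = 27
  J1 runs 2 units, time = 29
  J3 runs 2 units, time = 31
  J4 runs 2 units, time = 33
  J5 runs 1 units, time = 34
  J1 runs 2 units, time = 36
  J3 runs 2 units, time = 38
  J4 runs 1 units, time = 39
  J1 runs 2 units, time = 41
  J3 runs 2 units, time = 43
  J1 runs 2 units, time = 45
  J3 runs 1 units, time = 46
Finish times: [45, 13, 46, 39, 34]
Average turnaround = 177/5 = 35.4

35.4


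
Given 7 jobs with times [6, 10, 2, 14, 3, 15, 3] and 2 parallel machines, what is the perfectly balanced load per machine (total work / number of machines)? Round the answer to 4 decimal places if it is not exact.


Total processing time = 6 + 10 + 2 + 14 + 3 + 15 + 3 = 53
Number of machines = 2
Ideal balanced load = 53 / 2 = 26.5

26.5


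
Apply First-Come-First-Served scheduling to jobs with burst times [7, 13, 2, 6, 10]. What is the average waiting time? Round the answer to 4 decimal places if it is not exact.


FCFS order (as given): [7, 13, 2, 6, 10]
Waiting times:
  Job 1: wait = 0
  Job 2: wait = 7
  Job 3: wait = 20
  Job 4: wait = 22
  Job 5: wait = 28
Sum of waiting times = 77
Average waiting time = 77/5 = 15.4

15.4


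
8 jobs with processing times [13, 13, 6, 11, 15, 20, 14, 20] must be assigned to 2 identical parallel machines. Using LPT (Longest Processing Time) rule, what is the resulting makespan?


Sort jobs in decreasing order (LPT): [20, 20, 15, 14, 13, 13, 11, 6]
Assign each job to the least loaded machine:
  Machine 1: jobs [20, 15, 13, 6], load = 54
  Machine 2: jobs [20, 14, 13, 11], load = 58
Makespan = max load = 58

58


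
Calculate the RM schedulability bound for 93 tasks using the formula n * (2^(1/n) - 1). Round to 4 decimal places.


Compute 2^(1/93) = 1.0074810397
Subtract 1: 1.0074810397 - 1 = 0.0074810397
Multiply by n: 93 * 0.0074810397 = 0.6957366921
Round to 4 dp: 0.6957

0.6957


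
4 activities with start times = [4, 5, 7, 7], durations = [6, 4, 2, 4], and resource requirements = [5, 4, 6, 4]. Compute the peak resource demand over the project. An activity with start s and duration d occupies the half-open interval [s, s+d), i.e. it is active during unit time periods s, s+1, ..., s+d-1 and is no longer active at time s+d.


Each activity i is active on [start_i, start_i + duration_i).
Compute total resource usage per time slot:
  t=0: active resources = [], total = 0
  t=1: active resources = [], total = 0
  t=2: active resources = [], total = 0
  t=3: active resources = [], total = 0
  t=4: active resources = [5], total = 5
  t=5: active resources = [5, 4], total = 9
  t=6: active resources = [5, 4], total = 9
  t=7: active resources = [5, 4, 6, 4], total = 19
  t=8: active resources = [5, 4, 6, 4], total = 19
  t=9: active resources = [5, 4], total = 9
  t=10: active resources = [4], total = 4
Peak resource demand = 19

19


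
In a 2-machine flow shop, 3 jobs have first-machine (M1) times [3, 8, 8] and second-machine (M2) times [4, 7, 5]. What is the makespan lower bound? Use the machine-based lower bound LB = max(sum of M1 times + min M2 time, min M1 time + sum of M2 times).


LB1 = sum(M1 times) + min(M2 times) = 19 + 4 = 23
LB2 = min(M1 times) + sum(M2 times) = 3 + 16 = 19
Lower bound = max(LB1, LB2) = max(23, 19) = 23

23


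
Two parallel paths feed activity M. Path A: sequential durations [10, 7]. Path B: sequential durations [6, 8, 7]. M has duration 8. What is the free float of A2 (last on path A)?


ES(A2) = sum of predecessors on chain A = 10
EF(A2) = ES + duration = 10 + 7 = 17
Successor of A2 is M. ES(M) = max(sum(A), sum(B)) = max(17, 21) = 21
Free float = ES(successor) - EF(current) = 21 - 17 = 4

4


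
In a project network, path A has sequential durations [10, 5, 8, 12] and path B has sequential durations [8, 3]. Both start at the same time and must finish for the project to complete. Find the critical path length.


Path A total = 10 + 5 + 8 + 12 = 35
Path B total = 8 + 3 = 11
Critical path = longest path = max(35, 11) = 35

35


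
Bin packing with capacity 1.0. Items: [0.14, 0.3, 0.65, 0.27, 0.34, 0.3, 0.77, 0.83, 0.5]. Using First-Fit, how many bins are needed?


Place items sequentially using First-Fit:
  Item 0.14 -> new Bin 1
  Item 0.3 -> Bin 1 (now 0.44)
  Item 0.65 -> new Bin 2
  Item 0.27 -> Bin 1 (now 0.71)
  Item 0.34 -> Bin 2 (now 0.99)
  Item 0.3 -> new Bin 3
  Item 0.77 -> new Bin 4
  Item 0.83 -> new Bin 5
  Item 0.5 -> Bin 3 (now 0.8)
Total bins used = 5

5


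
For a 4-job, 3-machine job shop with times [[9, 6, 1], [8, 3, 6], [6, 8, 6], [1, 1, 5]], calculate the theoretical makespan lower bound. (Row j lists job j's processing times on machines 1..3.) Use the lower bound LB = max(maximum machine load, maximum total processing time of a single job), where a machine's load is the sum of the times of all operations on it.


Machine loads:
  Machine 1: 9 + 8 + 6 + 1 = 24
  Machine 2: 6 + 3 + 8 + 1 = 18
  Machine 3: 1 + 6 + 6 + 5 = 18
Max machine load = 24
Job totals:
  Job 1: 16
  Job 2: 17
  Job 3: 20
  Job 4: 7
Max job total = 20
Lower bound = max(24, 20) = 24

24


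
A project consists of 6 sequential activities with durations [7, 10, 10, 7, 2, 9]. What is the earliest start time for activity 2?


Activity 2 starts after activities 1 through 1 complete.
Predecessor durations: [7]
ES = 7 = 7

7


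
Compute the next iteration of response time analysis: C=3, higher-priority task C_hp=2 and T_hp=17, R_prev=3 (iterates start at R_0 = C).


R_next = C + ceil(R_prev / T_hp) * C_hp
ceil(3 / 17) = ceil(0.1765) = 1
Interference = 1 * 2 = 2
R_next = 3 + 2 = 5

5


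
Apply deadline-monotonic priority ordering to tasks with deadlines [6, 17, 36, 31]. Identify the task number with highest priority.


Sort tasks by relative deadline (ascending):
  Task 1: deadline = 6
  Task 2: deadline = 17
  Task 4: deadline = 31
  Task 3: deadline = 36
Priority order (highest first): [1, 2, 4, 3]
Highest priority task = 1

1


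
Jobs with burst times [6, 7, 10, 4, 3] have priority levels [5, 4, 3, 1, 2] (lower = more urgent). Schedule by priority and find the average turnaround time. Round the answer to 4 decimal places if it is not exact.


Sort by priority (ascending = highest first):
Order: [(1, 4), (2, 3), (3, 10), (4, 7), (5, 6)]
Completion times:
  Priority 1, burst=4, C=4
  Priority 2, burst=3, C=7
  Priority 3, burst=10, C=17
  Priority 4, burst=7, C=24
  Priority 5, burst=6, C=30
Average turnaround = 82/5 = 16.4

16.4


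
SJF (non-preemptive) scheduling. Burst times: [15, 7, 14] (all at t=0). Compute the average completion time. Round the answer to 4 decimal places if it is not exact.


SJF order (ascending): [7, 14, 15]
Completion times:
  Job 1: burst=7, C=7
  Job 2: burst=14, C=21
  Job 3: burst=15, C=36
Average completion = 64/3 = 21.3333

21.3333


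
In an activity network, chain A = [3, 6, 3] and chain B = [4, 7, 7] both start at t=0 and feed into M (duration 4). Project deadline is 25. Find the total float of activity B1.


Forward pass: ES(B1) = sum of predecessors on chain B = 0
EF = ES + duration = 0 + 4 = 4
Backward pass: LF(M) = deadline = 25; LS(M) = 25 - 4 = 21
LF(B1) = LS(M) - sum(successors on chain B) = 21 - 14 = 7
LS = LF - duration = 7 - 4 = 3
Total float = LS - ES = 3 - 0 = 3

3


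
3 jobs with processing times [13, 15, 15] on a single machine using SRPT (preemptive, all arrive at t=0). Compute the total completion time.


Since all jobs arrive at t=0, SRPT equals SPT ordering.
SPT order: [13, 15, 15]
Completion times:
  Job 1: p=13, C=13
  Job 2: p=15, C=28
  Job 3: p=15, C=43
Total completion time = 13 + 28 + 43 = 84

84


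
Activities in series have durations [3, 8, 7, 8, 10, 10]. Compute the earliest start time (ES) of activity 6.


Activity 6 starts after activities 1 through 5 complete.
Predecessor durations: [3, 8, 7, 8, 10]
ES = 3 + 8 + 7 + 8 + 10 = 36

36


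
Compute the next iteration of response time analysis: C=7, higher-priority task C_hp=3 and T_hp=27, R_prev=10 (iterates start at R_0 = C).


R_next = C + ceil(R_prev / T_hp) * C_hp
ceil(10 / 27) = ceil(0.3704) = 1
Interference = 1 * 3 = 3
R_next = 7 + 3 = 10
R_next = R_prev, so the iteration has converged (response time = 10).

10


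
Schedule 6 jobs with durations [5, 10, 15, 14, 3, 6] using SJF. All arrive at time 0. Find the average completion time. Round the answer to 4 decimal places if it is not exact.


SJF order (ascending): [3, 5, 6, 10, 14, 15]
Completion times:
  Job 1: burst=3, C=3
  Job 2: burst=5, C=8
  Job 3: burst=6, C=14
  Job 4: burst=10, C=24
  Job 5: burst=14, C=38
  Job 6: burst=15, C=53
Average completion = 140/6 = 23.3333

23.3333


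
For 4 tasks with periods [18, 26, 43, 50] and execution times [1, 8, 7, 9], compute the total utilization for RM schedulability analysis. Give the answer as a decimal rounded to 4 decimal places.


Compute individual utilizations (exact fractions):
  Task 1: C/T = 1/18 (approx. 0.0556)
  Task 2: C/T = 8/26 = 4/13 (approx. 0.3077)
  Task 3: C/T = 7/43 (approx. 0.1628)
  Task 4: C/T = 9/50 (approx. 0.18)
Total utilization U = 1/18 + 4/13 + 7/43 + 9/50 = 88802/125775
Rounded to 4 decimal places: U = 0.7060
RM (Liu & Layland) bound for 4 tasks = 0.756828; compare with U = 88802/125775 (approx. 0.706039)
U <= bound, so schedulable by RM sufficient condition.

0.7060


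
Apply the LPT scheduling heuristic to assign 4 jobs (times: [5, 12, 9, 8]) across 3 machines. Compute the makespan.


Sort jobs in decreasing order (LPT): [12, 9, 8, 5]
Assign each job to the least loaded machine:
  Machine 1: jobs [12], load = 12
  Machine 2: jobs [9], load = 9
  Machine 3: jobs [8, 5], load = 13
Makespan = max load = 13

13


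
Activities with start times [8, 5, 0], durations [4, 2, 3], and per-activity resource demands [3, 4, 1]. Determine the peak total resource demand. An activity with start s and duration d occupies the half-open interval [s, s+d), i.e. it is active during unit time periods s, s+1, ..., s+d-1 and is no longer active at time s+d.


Each activity i is active on [start_i, start_i + duration_i).
Compute total resource usage per time slot:
  t=0: active resources = [1], total = 1
  t=1: active resources = [1], total = 1
  t=2: active resources = [1], total = 1
  t=3: active resources = [], total = 0
  t=4: active resources = [], total = 0
  t=5: active resources = [4], total = 4
  t=6: active resources = [4], total = 4
  t=7: active resources = [], total = 0
  t=8: active resources = [3], total = 3
  t=9: active resources = [3], total = 3
  t=10: active resources = [3], total = 3
  t=11: active resources = [3], total = 3
Peak resource demand = 4

4


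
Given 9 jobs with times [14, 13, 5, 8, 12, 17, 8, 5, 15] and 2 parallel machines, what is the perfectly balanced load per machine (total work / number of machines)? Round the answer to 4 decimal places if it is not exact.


Total processing time = 14 + 13 + 5 + 8 + 12 + 17 + 8 + 5 + 15 = 97
Number of machines = 2
Ideal balanced load = 97 / 2 = 48.5

48.5


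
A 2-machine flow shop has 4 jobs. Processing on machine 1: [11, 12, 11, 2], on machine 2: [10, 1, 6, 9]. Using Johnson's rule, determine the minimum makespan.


Apply Johnson's rule:
  Group 1 (a <= b): [(4, 2, 9)]
  Group 2 (a > b): [(1, 11, 10), (3, 11, 6), (2, 12, 1)]
Optimal job order: [4, 1, 3, 2]
Schedule:
  Job 4: M1 done at 2, M2 done at 11
  Job 1: M1 done at 13, M2 done at 23
  Job 3: M1 done at 24, M2 done at 30
  Job 2: M1 done at 36, M2 done at 37
Makespan = 37

37


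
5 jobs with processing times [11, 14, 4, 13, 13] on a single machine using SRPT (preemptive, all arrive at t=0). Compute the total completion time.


Since all jobs arrive at t=0, SRPT equals SPT ordering.
SPT order: [4, 11, 13, 13, 14]
Completion times:
  Job 1: p=4, C=4
  Job 2: p=11, C=15
  Job 3: p=13, C=28
  Job 4: p=13, C=41
  Job 5: p=14, C=55
Total completion time = 4 + 15 + 28 + 41 + 55 = 143

143


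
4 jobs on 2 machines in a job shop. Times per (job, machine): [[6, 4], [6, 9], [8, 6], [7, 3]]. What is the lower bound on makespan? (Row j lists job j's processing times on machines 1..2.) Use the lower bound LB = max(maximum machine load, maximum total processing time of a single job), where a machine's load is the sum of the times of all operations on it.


Machine loads:
  Machine 1: 6 + 6 + 8 + 7 = 27
  Machine 2: 4 + 9 + 6 + 3 = 22
Max machine load = 27
Job totals:
  Job 1: 10
  Job 2: 15
  Job 3: 14
  Job 4: 10
Max job total = 15
Lower bound = max(27, 15) = 27

27


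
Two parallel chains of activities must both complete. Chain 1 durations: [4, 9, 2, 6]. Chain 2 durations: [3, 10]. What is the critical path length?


Path A total = 4 + 9 + 2 + 6 = 21
Path B total = 3 + 10 = 13
Critical path = longest path = max(21, 13) = 21

21


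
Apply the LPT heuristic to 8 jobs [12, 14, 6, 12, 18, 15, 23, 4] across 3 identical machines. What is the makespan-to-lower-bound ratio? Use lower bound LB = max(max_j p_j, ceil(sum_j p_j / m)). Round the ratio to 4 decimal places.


LPT order: [23, 18, 15, 14, 12, 12, 6, 4]
Machine loads after assignment: [35, 34, 35]
LPT makespan = 35
Lower bound = max(max_job, ceil(total/3)) = max(23, 35) = 35
Ratio = 35 / 35 = 1.0

1.0


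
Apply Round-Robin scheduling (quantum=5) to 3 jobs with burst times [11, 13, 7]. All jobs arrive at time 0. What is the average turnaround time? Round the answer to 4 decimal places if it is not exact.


Time quantum = 5
Execution trace:
  J1 runs 5 units, time = 5
  J2 runs 5 units, time = 10
  J3 runs 5 units, time = 15
  J1 runs 5 units, time = 20
  J2 runs 5 units, time = 25
  J3 runs 2 units, time = 27
  J1 runs 1 units, time = 28
  J2 runs 3 units, time = 31
Finish times: [28, 31, 27]
Average turnaround = 86/3 = 28.6667

28.6667


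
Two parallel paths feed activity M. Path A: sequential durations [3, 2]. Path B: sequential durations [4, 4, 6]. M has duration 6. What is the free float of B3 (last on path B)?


ES(B3) = sum of predecessors on chain B = 8
EF(B3) = ES + duration = 8 + 6 = 14
Successor of B3 is M. ES(M) = max(sum(A), sum(B)) = max(5, 14) = 14
Free float = ES(successor) - EF(current) = 14 - 14 = 0

0


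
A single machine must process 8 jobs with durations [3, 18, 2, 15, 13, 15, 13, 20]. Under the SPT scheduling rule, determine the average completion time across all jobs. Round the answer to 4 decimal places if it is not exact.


Sort jobs by processing time (SPT order): [2, 3, 13, 13, 15, 15, 18, 20]
Compute completion times sequentially:
  Job 1: processing = 2, completes at 2
  Job 2: processing = 3, completes at 5
  Job 3: processing = 13, completes at 18
  Job 4: processing = 13, completes at 31
  Job 5: processing = 15, completes at 46
  Job 6: processing = 15, completes at 61
  Job 7: processing = 18, completes at 79
  Job 8: processing = 20, completes at 99
Sum of completion times = 341
Average completion time = 341/8 = 42.625

42.625


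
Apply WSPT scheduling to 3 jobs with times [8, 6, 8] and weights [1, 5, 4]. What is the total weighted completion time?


Compute p/w ratios and sort ascending (WSPT): [(6, 5), (8, 4), (8, 1)]
Compute weighted completion times:
  Job (p=6,w=5): C=6, w*C=5*6=30
  Job (p=8,w=4): C=14, w*C=4*14=56
  Job (p=8,w=1): C=22, w*C=1*22=22
Total weighted completion time = 108

108


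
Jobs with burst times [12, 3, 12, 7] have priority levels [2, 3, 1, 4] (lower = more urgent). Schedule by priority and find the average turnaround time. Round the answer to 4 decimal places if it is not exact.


Sort by priority (ascending = highest first):
Order: [(1, 12), (2, 12), (3, 3), (4, 7)]
Completion times:
  Priority 1, burst=12, C=12
  Priority 2, burst=12, C=24
  Priority 3, burst=3, C=27
  Priority 4, burst=7, C=34
Average turnaround = 97/4 = 24.25

24.25


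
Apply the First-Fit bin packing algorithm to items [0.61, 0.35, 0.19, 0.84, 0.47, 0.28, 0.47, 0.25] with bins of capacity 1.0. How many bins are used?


Place items sequentially using First-Fit:
  Item 0.61 -> new Bin 1
  Item 0.35 -> Bin 1 (now 0.96)
  Item 0.19 -> new Bin 2
  Item 0.84 -> new Bin 3
  Item 0.47 -> Bin 2 (now 0.66)
  Item 0.28 -> Bin 2 (now 0.94)
  Item 0.47 -> new Bin 4
  Item 0.25 -> Bin 4 (now 0.72)
Total bins used = 4

4


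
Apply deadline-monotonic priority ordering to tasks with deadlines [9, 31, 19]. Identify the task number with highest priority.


Sort tasks by relative deadline (ascending):
  Task 1: deadline = 9
  Task 3: deadline = 19
  Task 2: deadline = 31
Priority order (highest first): [1, 3, 2]
Highest priority task = 1

1


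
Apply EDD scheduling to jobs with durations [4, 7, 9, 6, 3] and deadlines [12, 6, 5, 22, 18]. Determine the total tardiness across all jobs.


Sort by due date (EDD order): [(9, 5), (7, 6), (4, 12), (3, 18), (6, 22)]
Compute completion times and tardiness:
  Job 1: p=9, d=5, C=9, tardiness=max(0,9-5)=4
  Job 2: p=7, d=6, C=16, tardiness=max(0,16-6)=10
  Job 3: p=4, d=12, C=20, tardiness=max(0,20-12)=8
  Job 4: p=3, d=18, C=23, tardiness=max(0,23-18)=5
  Job 5: p=6, d=22, C=29, tardiness=max(0,29-22)=7
Total tardiness = 34

34


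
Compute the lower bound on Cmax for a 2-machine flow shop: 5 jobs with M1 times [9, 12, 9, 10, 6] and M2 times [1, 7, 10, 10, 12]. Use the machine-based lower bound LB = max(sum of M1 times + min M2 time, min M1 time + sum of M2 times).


LB1 = sum(M1 times) + min(M2 times) = 46 + 1 = 47
LB2 = min(M1 times) + sum(M2 times) = 6 + 40 = 46
Lower bound = max(LB1, LB2) = max(47, 46) = 47

47


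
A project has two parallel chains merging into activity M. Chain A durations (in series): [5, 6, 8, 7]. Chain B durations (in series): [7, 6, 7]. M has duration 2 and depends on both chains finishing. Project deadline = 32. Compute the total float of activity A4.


Forward pass: ES(A4) = sum of predecessors on chain A = 19
EF = ES + duration = 19 + 7 = 26
Backward pass: LF(M) = deadline = 32; LS(M) = 32 - 2 = 30
LF(A4) = LS(M) - sum(successors on chain A) = 30 - 0 = 30
LS = LF - duration = 30 - 7 = 23
Total float = LS - ES = 23 - 19 = 4

4


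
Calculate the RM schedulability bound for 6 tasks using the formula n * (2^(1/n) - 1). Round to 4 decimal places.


Compute 2^(1/6) = 1.1224620483
Subtract 1: 1.1224620483 - 1 = 0.1224620483
Multiply by n: 6 * 0.1224620483 = 0.7347722898
Round to 4 dp: 0.7348

0.7348


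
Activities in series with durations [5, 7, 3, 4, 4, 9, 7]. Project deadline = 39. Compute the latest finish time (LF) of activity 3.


LF(activity 3) = deadline - sum of successor durations
Successors: activities 4 through 7 with durations [4, 4, 9, 7]
Sum of successor durations = 24
LF = 39 - 24 = 15

15


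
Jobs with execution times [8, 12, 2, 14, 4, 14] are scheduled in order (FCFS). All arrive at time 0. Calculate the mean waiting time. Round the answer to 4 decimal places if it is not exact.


FCFS order (as given): [8, 12, 2, 14, 4, 14]
Waiting times:
  Job 1: wait = 0
  Job 2: wait = 8
  Job 3: wait = 20
  Job 4: wait = 22
  Job 5: wait = 36
  Job 6: wait = 40
Sum of waiting times = 126
Average waiting time = 126/6 = 21.0

21.0


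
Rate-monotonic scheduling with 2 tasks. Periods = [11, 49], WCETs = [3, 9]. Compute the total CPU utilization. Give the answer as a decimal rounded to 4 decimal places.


Compute individual utilizations (exact fractions):
  Task 1: C/T = 3/11 (approx. 0.2727)
  Task 2: C/T = 9/49 (approx. 0.1837)
Total utilization U = 3/11 + 9/49 = 246/539
Rounded to 4 decimal places: U = 0.4564
RM (Liu & Layland) bound for 2 tasks = 0.828427; compare with U = 246/539 (approx. 0.456401)
U <= bound, so schedulable by RM sufficient condition.

0.4564


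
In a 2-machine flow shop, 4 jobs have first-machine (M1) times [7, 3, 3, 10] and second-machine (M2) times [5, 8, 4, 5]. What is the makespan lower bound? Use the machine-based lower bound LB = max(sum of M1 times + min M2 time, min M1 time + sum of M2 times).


LB1 = sum(M1 times) + min(M2 times) = 23 + 4 = 27
LB2 = min(M1 times) + sum(M2 times) = 3 + 22 = 25
Lower bound = max(LB1, LB2) = max(27, 25) = 27

27


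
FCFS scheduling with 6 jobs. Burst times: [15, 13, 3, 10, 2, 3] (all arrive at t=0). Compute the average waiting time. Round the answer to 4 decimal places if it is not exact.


FCFS order (as given): [15, 13, 3, 10, 2, 3]
Waiting times:
  Job 1: wait = 0
  Job 2: wait = 15
  Job 3: wait = 28
  Job 4: wait = 31
  Job 5: wait = 41
  Job 6: wait = 43
Sum of waiting times = 158
Average waiting time = 158/6 = 26.3333

26.3333


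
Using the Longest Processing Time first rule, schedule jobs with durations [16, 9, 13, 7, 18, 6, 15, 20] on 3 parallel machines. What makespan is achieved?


Sort jobs in decreasing order (LPT): [20, 18, 16, 15, 13, 9, 7, 6]
Assign each job to the least loaded machine:
  Machine 1: jobs [20, 9, 7], load = 36
  Machine 2: jobs [18, 13, 6], load = 37
  Machine 3: jobs [16, 15], load = 31
Makespan = max load = 37

37


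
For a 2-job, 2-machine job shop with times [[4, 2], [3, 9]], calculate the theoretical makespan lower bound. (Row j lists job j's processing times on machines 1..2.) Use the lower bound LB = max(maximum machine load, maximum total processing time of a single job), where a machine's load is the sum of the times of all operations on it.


Machine loads:
  Machine 1: 4 + 3 = 7
  Machine 2: 2 + 9 = 11
Max machine load = 11
Job totals:
  Job 1: 6
  Job 2: 12
Max job total = 12
Lower bound = max(11, 12) = 12

12


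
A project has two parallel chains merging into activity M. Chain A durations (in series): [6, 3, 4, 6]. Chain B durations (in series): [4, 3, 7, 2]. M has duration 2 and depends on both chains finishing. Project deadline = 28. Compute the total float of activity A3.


Forward pass: ES(A3) = sum of predecessors on chain A = 9
EF = ES + duration = 9 + 4 = 13
Backward pass: LF(M) = deadline = 28; LS(M) = 28 - 2 = 26
LF(A3) = LS(M) - sum(successors on chain A) = 26 - 6 = 20
LS = LF - duration = 20 - 4 = 16
Total float = LS - ES = 16 - 9 = 7

7


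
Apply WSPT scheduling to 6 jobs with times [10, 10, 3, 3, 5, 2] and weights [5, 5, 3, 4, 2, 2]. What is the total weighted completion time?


Compute p/w ratios and sort ascending (WSPT): [(3, 4), (3, 3), (2, 2), (10, 5), (10, 5), (5, 2)]
Compute weighted completion times:
  Job (p=3,w=4): C=3, w*C=4*3=12
  Job (p=3,w=3): C=6, w*C=3*6=18
  Job (p=2,w=2): C=8, w*C=2*8=16
  Job (p=10,w=5): C=18, w*C=5*18=90
  Job (p=10,w=5): C=28, w*C=5*28=140
  Job (p=5,w=2): C=33, w*C=2*33=66
Total weighted completion time = 342

342


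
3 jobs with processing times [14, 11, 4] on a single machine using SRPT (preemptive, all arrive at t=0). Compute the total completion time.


Since all jobs arrive at t=0, SRPT equals SPT ordering.
SPT order: [4, 11, 14]
Completion times:
  Job 1: p=4, C=4
  Job 2: p=11, C=15
  Job 3: p=14, C=29
Total completion time = 4 + 15 + 29 = 48

48


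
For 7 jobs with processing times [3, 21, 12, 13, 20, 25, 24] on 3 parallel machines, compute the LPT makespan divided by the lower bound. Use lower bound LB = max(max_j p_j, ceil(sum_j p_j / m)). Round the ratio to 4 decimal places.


LPT order: [25, 24, 21, 20, 13, 12, 3]
Machine loads after assignment: [40, 37, 41]
LPT makespan = 41
Lower bound = max(max_job, ceil(total/3)) = max(25, 40) = 40
Ratio = 41 / 40 = 1.025

1.025


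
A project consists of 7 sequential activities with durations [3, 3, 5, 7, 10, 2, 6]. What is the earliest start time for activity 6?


Activity 6 starts after activities 1 through 5 complete.
Predecessor durations: [3, 3, 5, 7, 10]
ES = 3 + 3 + 5 + 7 + 10 = 28

28


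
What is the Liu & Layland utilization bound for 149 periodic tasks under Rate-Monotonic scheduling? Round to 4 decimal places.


Compute 2^(1/149) = 1.0046628318
Subtract 1: 1.0046628318 - 1 = 0.0046628318
Multiply by n: 149 * 0.0046628318 = 0.6947619382
Round to 4 dp: 0.6948

0.6948


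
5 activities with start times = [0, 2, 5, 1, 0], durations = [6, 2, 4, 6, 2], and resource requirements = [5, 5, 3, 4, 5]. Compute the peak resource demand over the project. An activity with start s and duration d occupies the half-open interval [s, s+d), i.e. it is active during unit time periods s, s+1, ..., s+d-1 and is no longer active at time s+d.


Each activity i is active on [start_i, start_i + duration_i).
Compute total resource usage per time slot:
  t=0: active resources = [5, 5], total = 10
  t=1: active resources = [5, 4, 5], total = 14
  t=2: active resources = [5, 5, 4], total = 14
  t=3: active resources = [5, 5, 4], total = 14
  t=4: active resources = [5, 4], total = 9
  t=5: active resources = [5, 3, 4], total = 12
  t=6: active resources = [3, 4], total = 7
  t=7: active resources = [3], total = 3
  t=8: active resources = [3], total = 3
Peak resource demand = 14

14
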